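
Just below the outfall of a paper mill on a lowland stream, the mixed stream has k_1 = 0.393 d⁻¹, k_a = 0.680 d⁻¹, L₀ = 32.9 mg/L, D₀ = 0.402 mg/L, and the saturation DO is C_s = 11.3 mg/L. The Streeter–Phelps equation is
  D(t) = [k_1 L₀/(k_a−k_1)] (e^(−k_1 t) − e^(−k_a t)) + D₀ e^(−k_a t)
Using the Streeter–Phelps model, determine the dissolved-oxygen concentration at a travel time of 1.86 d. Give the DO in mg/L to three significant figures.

k_1 L₀/(k_a−k_1) = 0.393×32.9/(0.680−0.393) = 12.93/0.2870 = 45.05 mg/L.
e^(−k_1 t) = e^(−0.393×1.860) = 0.4814; e^(−k_a t) = e^(−0.680×1.860) = 0.2823.
D = 45.05 × (0.4814 − 0.2823) + 0.402 × 0.2823 = 8.972 + 0.1135 = 9.085 mg/L.
DO = C_s − D = 11.3 − 9.085 = 2.215 mg/L.

DO ≈ 2.21 mg/L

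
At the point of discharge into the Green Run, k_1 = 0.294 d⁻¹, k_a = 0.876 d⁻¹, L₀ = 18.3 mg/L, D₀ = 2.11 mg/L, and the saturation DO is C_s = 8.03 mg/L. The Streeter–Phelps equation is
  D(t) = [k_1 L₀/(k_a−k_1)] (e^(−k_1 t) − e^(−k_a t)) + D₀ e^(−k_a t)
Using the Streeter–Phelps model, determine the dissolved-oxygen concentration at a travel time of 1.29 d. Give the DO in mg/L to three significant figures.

DO ≈ 4.01 mg/L

k_1 L₀/(k_a−k_1) = 0.294×18.3/(0.876−0.294) = 5.380/0.5820 = 9.244 mg/L.
e^(−k_1 t) = e^(−0.294×1.290) = 0.6844; e^(−k_a t) = e^(−0.876×1.290) = 0.3230.
D = 9.244 × (0.6844 − 0.3230) + 2.11 × 0.3230 = 3.340 + 0.6816 = 4.022 mg/L.
DO = C_s − D = 8.03 − 4.022 = 4.008 mg/L.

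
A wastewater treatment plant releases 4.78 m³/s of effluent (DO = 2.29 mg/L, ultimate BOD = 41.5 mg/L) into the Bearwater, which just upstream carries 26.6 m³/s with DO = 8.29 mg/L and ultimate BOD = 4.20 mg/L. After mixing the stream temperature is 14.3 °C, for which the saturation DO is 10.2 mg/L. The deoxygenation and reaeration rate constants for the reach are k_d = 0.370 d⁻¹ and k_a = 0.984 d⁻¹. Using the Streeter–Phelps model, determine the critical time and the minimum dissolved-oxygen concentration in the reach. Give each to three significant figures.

t_c ≈ 0.546 d; minimum DO ≈ 7.16 mg/L

Mixed DO = (26.6×8.29 + 4.78×2.29)/(26.6+4.78) = 231.5/31.38 = 7.376 mg/L.
Mixed L₀ = (26.6×4.20 + 4.78×41.5)/(31.38) = 310.1/31.38 = 9.882 mg/L.
Initial deficit D₀ = C_s − DO₀ = 10.2 − 7.376 = 2.824 mg/L.
t_c = (1/0.6140) ln[(0.984/0.370)(1 − 2.824×0.6140/(0.370×9.882))] = 1.629 × ln(1.398) = 0.5460 d.
D_c = (0.370/0.984) × 9.882 × e^(−0.370×0.5460) = 0.3760 × 9.882 × 0.8171 = 3.036 mg/L.
Minimum DO = 10.2 − 3.036 = 7.164 mg/L.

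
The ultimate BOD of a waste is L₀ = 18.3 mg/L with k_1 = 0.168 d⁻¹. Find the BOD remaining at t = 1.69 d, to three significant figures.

L_t = L₀ e^(−k_1 t) = 18.3 × e^(−0.168×1.69) = 18.3 × 0.7528 = 13.78 mg/L.

L ≈ 13.8 mg/L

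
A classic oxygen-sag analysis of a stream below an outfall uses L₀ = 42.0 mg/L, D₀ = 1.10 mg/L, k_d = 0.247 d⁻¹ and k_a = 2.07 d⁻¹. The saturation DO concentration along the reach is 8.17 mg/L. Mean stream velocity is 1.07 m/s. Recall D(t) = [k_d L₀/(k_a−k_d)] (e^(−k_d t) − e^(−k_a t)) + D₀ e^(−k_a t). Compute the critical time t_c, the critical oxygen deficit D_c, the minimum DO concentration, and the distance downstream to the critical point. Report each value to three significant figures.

At the critical point dD/dt = 0, so k_d L₀ e^(−k_d t) = k_a D. Substituting D(t) from the Streeter–Phelps equation and solving for t gives
t_c = ln[(k_a/k_d)(1 − D₀(k_a−k_d)/(k_d L₀))] / (k_a−k_d).
Here k_a−k_d = 1.823 d⁻¹ and 1 − D₀(k_a−k_d)/(k_d L₀) = 1 − 1.10×1.823/(0.247×42.0) = 0.8067, so
t_c = ln(8.381 × 0.8067) / 1.823 = 1.911 / 1.823 = 1.048 d.
L(t_c) = L₀ e^(−k_d t_c) = 42.0 × 0.7719 = 32.42 mg/L, and at the critical point k_a D_c = k_d L, so D_c = (0.247/2.07) × 32.42 = 3.868 mg/L.
Minimum DO = C_s − D_c = 8.17 − 3.868 = 4.302 mg/L.
x_c = v t_c = 1.07 m/s × 1.048 d × 86400 s/d = 96920 m ≈ 96.9 km.

t_c ≈ 1.05 d; D_c ≈ 3.87 mg/L; min DO ≈ 4.30 mg/L; x_c ≈ 96.9 km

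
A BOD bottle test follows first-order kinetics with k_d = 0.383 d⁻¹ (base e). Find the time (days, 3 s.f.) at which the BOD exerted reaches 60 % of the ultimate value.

t ≈ 2.39 d

y/L₀ = 1 − e^(−k_d t) = 0.60 ⇒ e^(−k_d t) = 0.400
t = −ln(0.400) / 0.383 = 0.9163 / 0.383 = 2.392 d.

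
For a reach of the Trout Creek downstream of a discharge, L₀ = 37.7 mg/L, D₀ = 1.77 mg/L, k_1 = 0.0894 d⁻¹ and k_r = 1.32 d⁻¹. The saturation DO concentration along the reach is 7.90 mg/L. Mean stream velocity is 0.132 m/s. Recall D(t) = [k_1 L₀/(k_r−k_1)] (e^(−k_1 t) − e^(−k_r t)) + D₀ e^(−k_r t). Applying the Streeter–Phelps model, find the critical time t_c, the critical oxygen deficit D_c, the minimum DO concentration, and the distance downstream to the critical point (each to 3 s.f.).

t_c ≈ 1.34 d; D_c ≈ 2.26 mg/L; min DO ≈ 5.64 mg/L; x_c ≈ 15.3 km

With k_r/k_1 = 14.77 and 1 − D₀(k_r−k_1)/(k_1 L₀) = 0.3537,
t_c = ln(14.77 × 0.3537) / (1.32 − 0.0894) = ln(5.223) / 1.231 = 1.653/1.231 = 1.343 d.
L(t_c) = L₀ e^(−k_1 t_c) = 37.7 × 0.8868 = 33.43 mg/L, and at the critical point k_r D_c = k_1 L, so D_c = (0.0894/1.32) × 33.43 = 2.264 mg/L.
Minimum DO = C_s − D_c = 7.90 − 2.264 = 5.636 mg/L.
x_c = v t_c = 0.132 m/s × 1.343 d × 86400 s/d = 15320 m ≈ 15.3 km.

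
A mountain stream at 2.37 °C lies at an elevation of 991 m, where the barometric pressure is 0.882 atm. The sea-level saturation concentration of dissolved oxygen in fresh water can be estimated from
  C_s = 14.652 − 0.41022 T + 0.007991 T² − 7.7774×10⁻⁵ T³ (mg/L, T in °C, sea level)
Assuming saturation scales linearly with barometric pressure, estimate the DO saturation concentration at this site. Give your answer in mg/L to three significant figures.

At sea level: C_s = 14.652 − 0.41022×2.37 + 0.007991×2.37² − 7.7774×10⁻⁵×2.37³ = 13.72 mg/L.
Pressure correction: C_s' = 13.72 × 0.882 = 12.10 mg/L.

C_s ≈ 12.1 mg/L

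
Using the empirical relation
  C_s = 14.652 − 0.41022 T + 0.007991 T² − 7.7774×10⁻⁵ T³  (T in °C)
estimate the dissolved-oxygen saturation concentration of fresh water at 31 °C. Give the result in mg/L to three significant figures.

C_s = 14.652 − 0.41022×31 + 0.007991×31² − 7.7774×10⁻⁵×31³ = 7.298 mg/L.

C_s ≈ 7.30 mg/L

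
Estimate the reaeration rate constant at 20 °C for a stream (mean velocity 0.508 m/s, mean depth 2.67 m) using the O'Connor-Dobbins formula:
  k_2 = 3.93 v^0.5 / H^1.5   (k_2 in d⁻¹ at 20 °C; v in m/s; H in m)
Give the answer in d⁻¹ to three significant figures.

k_2 = 3.93 × 0.508^0.5 / 2.67^1.5 = 3.93 × 0.7127 / 4.363 = 0.6420 d⁻¹.

k_2 ≈ 0.642 d⁻¹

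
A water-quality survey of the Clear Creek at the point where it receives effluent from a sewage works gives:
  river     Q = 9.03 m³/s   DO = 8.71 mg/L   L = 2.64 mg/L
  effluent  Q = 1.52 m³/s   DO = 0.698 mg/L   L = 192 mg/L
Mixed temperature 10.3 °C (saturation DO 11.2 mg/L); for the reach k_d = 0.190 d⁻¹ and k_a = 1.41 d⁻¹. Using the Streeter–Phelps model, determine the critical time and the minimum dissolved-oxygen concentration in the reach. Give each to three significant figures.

t_c ≈ 0.394 d; minimum DO ≈ 7.46 mg/L

Mixed DO = (9.03×8.71 + 1.52×0.698)/(9.03+1.52) = 79.71/10.55 = 7.556 mg/L.
Mixed L₀ = (9.03×2.64 + 1.52×192)/(10.55) = 315.7/10.55 = 29.92 mg/L.
Initial deficit D₀ = C_s − DO₀ = 11.2 − 7.556 = 3.644 mg/L.
t_c = (1/1.220) ln[(1.41/0.190)(1 − 3.644×1.220/(0.190×29.92))] = 0.8197 × ln(1.617) = 0.3941 d.
D_c = (0.190/1.41) × 29.92 × e^(−0.190×0.3941) = 0.1348 × 29.92 × 0.9278 = 3.741 mg/L.
Minimum DO = 11.2 − 3.741 = 7.459 mg/L.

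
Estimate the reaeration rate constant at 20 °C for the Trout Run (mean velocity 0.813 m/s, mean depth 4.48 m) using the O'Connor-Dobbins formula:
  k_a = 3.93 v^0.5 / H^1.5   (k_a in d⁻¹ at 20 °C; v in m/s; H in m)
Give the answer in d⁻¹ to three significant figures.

k_a = 3.93 × 0.813^0.5 / 4.48^1.5 = 3.93 × 0.9017 / 9.482 = 0.3737 d⁻¹.

k_a ≈ 0.374 d⁻¹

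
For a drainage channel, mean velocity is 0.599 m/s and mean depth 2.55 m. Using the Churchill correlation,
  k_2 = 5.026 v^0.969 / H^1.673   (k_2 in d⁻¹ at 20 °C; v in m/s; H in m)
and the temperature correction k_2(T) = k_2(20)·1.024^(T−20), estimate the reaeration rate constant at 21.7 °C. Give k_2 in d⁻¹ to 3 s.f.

k_2 ≈ 0.665 d⁻¹

k_2(20) = 5.026 × 0.599^0.969 / 2.55^1.673 = 5.026 × 0.6086 / 4.788 = 0.6389 d⁻¹.
k_2(21.7) = 0.6389 × 1.024^(21.7−20) = 0.6389 × 1.041 = 0.6651 d⁻¹.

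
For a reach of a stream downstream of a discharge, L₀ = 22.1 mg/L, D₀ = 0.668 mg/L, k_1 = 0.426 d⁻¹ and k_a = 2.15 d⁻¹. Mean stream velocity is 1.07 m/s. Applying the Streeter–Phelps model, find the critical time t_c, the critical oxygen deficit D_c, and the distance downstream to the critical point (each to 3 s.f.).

t_c = [1/(k_a−k_1)] ln[(k_a/k_1)(1 − D₀(k_a−k_1)/(k_1 L₀))]
= [1/(2.15−0.426)] ln[(2.15/0.426)(1 − 0.668×1.724/(0.426×22.1))]
= (1/1.724) ln[5.047 × 0.8777] = 0.5800 × ln(4.430) = 0.5800 × 1.488 = 0.8633 d.
L(t_c) = L₀ e^(−k_1 t_c) = 22.1 × 0.6923 = 15.30 mg/L, and at the critical point k_a D_c = k_1 L, so D_c = (0.426/2.15) × 15.30 = 3.031 mg/L.
x_c = v t_c = 1.07 m/s × 0.8633 d × 86400 s/d = 79810 m ≈ 79.8 km.

t_c ≈ 0.863 d; D_c ≈ 3.03 mg/L; x_c ≈ 79.8 km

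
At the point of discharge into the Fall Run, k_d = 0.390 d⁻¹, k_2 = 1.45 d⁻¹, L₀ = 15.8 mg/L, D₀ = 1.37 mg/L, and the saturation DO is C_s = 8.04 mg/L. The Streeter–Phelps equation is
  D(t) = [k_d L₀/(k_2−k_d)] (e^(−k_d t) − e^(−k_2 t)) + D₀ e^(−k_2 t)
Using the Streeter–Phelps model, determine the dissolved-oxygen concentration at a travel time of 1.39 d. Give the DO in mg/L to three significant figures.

DO ≈ 5.25 mg/L

k_d L₀/(k_2−k_d) = 0.390×15.8/(1.45−0.390) = 6.162/1.060 = 5.813 mg/L.
e^(−k_d t) = e^(−0.390×1.390) = 0.5815; e^(−k_2 t) = e^(−1.45×1.390) = 0.1333.
D = 5.813 × (0.5815 − 0.1333) + 1.37 × 0.1333 = 2.606 + 0.1826 = 2.788 mg/L.
DO = C_s − D = 8.04 − 2.788 = 5.252 mg/L.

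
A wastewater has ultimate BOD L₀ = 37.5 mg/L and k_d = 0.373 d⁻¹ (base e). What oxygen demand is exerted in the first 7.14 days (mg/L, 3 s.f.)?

y ≈ 34.9 mg/L

y_t = L₀(1 − e^(−k_d t)) = 37.5 × (1 − e^(−0.373×7.14))
= 37.5 × (1 − 0.06972) = 37.5 × 0.9303 = 34.89 mg/L.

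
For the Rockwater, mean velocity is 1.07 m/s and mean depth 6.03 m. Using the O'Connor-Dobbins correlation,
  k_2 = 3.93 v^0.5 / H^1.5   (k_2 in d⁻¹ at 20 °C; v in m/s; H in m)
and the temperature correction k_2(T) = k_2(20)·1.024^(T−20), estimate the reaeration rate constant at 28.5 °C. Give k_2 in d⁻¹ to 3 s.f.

k_2(20) = 3.93 × 1.07^0.5 / 6.03^1.5 = 3.93 × 1.034 / 14.81 = 0.2745 d⁻¹.
k_2(28.5) = 0.2745 × 1.024^(28.5−20) = 0.2745 × 1.223 = 0.3359 d⁻¹.

k_2 ≈ 0.336 d⁻¹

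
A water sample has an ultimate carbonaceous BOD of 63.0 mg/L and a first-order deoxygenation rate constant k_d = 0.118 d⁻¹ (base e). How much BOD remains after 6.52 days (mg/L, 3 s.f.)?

L ≈ 29.2 mg/L

L_t = L₀ e^(−k_d t) = 63.0 × e^(−0.118×6.52) = 63.0 × 0.4633 = 29.19 mg/L.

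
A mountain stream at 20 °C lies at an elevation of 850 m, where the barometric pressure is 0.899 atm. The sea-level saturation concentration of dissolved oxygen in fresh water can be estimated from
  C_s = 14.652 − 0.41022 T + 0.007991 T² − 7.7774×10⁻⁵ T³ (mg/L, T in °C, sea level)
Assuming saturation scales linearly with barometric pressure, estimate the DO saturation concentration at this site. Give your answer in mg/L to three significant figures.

C_s ≈ 8.11 mg/L

At sea level: C_s = 14.652 − 0.41022×20 + 0.007991×20² − 7.7774×10⁻⁵×20³ = 9.022 mg/L.
Pressure correction: C_s' = 9.022 × 0.899 = 8.111 mg/L.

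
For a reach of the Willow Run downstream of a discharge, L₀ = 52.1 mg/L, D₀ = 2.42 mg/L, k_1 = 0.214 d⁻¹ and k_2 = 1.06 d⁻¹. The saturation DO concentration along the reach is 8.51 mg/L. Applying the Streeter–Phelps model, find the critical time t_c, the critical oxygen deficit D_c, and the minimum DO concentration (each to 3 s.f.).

t_c = [1/(k_2−k_1)] ln[(k_2/k_1)(1 − D₀(k_2−k_1)/(k_1 L₀))]
= [1/(1.06−0.214)] ln[(1.06/0.214)(1 − 2.42×0.8460/(0.214×52.1))]
= (1/0.8460) ln[4.953 × 0.8164] = 1.182 × ln(4.044) = 1.182 × 1.397 = 1.651 d.
L(t_c) = L₀ e^(−k_1 t_c) = 52.1 × 0.7023 = 36.59 mg/L, and at the critical point k_2 D_c = k_1 L, so D_c = (0.214/1.06) × 36.59 = 7.387 mg/L.
Minimum DO = C_s − D_c = 8.51 − 7.387 = 1.123 mg/L.

t_c ≈ 1.65 d; D_c ≈ 7.39 mg/L; min DO ≈ 1.12 mg/L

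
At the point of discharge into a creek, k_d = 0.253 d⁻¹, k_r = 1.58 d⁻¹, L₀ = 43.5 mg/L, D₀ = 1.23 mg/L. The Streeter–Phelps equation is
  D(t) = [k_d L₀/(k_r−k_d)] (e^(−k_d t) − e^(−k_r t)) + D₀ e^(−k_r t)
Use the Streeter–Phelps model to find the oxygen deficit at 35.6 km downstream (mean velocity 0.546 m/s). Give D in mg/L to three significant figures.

Travel time t = x/v = 35.6 km / (0.546 m/s) = 35600 m / 0.546 m/s = 65200 s = 0.7546 d.
k_d L₀/(k_r−k_d) = 0.253×43.5/(1.58−0.253) = 11.01/1.327 = 8.294 mg/L.
e^(−k_d t) = e^(−0.253×0.7546) = 0.8262; e^(−k_r t) = e^(−1.58×0.7546) = 0.3035.
D = 8.294 × (0.8262 − 0.3035) + 1.23 × 0.3035 = 4.335 + 0.3733 = 4.708 mg/L.

D ≈ 4.71 mg/L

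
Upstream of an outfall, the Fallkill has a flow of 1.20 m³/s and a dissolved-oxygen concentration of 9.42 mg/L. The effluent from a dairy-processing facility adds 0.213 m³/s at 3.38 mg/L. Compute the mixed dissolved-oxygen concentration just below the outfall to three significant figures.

8.51 mg/L

Flow-weighted mixing: C = (Q_r C_r + Q_w C_w)/(Q_r + Q_w)
= (1.20×9.42 + 0.213×3.38)/(1.20 + 0.213) = 12.02/1.413 = 8.510 mg/L.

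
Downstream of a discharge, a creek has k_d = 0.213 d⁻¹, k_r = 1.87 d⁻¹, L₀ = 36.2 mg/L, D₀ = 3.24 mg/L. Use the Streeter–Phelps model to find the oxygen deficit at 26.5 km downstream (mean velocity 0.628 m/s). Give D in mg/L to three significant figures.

Travel time t = x/v = 26.5 km / (0.628 m/s) = 26500 m / 0.628 m/s = 42200 s = 0.4884 d.
k_d L₀/(k_r−k_d) = 0.213×36.2/(1.87−0.213) = 7.711/1.657 = 4.653 mg/L.
e^(−k_d t) = e^(−0.213×0.4884) = 0.9012; e^(−k_r t) = e^(−1.87×0.4884) = 0.4012.
D = 4.653 × (0.9012 − 0.4012) + 3.24 × 0.4012 = 2.327 + 1.300 = 3.627 mg/L.

D ≈ 3.63 mg/L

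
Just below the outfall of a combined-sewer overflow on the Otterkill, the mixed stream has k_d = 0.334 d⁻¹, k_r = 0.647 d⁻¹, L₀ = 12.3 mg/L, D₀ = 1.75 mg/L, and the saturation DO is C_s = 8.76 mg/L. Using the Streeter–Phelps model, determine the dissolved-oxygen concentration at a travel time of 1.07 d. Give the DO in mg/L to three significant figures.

DO ≈ 5.27 mg/L

k_d L₀/(k_r−k_d) = 0.334×12.3/(0.647−0.334) = 4.108/0.3130 = 13.13 mg/L.
e^(−k_d t) = e^(−0.334×1.070) = 0.6995; e^(−k_r t) = e^(−0.647×1.070) = 0.5004.
D = 13.13 × (0.6995 − 0.5004) + 1.75 × 0.5004 = 2.613 + 0.8758 = 3.489 mg/L.
DO = C_s − D = 8.76 − 3.489 = 5.271 mg/L.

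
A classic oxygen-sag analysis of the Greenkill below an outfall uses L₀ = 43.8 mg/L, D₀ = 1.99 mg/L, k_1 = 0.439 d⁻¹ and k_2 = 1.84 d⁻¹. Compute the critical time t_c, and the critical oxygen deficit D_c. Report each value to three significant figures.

At the critical point dD/dt = 0, so k_1 L₀ e^(−k_1 t) = k_2 D. Substituting D(t) from the Streeter–Phelps equation and solving for t gives
t_c = ln[(k_2/k_1)(1 − D₀(k_2−k_1)/(k_1 L₀))] / (k_2−k_1).
Here k_2−k_1 = 1.401 d⁻¹ and 1 − D₀(k_2−k_1)/(k_1 L₀) = 1 − 1.99×1.401/(0.439×43.8) = 0.8550, so
t_c = ln(4.191 × 0.8550) / 1.401 = 1.276 / 1.401 = 0.9110 d.
L(t_c) = L₀ e^(−k_1 t_c) = 43.8 × 0.6704 = 29.36 mg/L, and at the critical point k_2 D_c = k_1 L, so D_c = (0.439/1.84) × 29.36 = 7.005 mg/L.

t_c ≈ 0.911 d; D_c ≈ 7.01 mg/L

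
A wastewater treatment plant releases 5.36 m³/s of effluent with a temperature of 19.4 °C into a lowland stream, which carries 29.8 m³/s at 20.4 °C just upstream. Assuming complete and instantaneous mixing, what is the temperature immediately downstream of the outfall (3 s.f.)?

20.2 °C

Flow-weighted mixing: C = (Q_r C_r + Q_w C_w)/(Q_r + Q_w)
= (29.8×20.4 + 5.36×19.4)/(29.8 + 5.36) = 711.9/35.16 = 20.25 °C.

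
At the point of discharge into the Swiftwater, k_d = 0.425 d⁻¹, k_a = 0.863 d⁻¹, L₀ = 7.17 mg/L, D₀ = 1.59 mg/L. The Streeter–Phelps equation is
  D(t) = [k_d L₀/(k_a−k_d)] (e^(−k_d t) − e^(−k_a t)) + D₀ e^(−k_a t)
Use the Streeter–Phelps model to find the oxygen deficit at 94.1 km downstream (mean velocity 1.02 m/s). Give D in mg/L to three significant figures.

Travel time t = x/v = 94.1 km / (1.02 m/s) = 94100 m / 1.02 m/s = 92250 s = 1.068 d.
k_d L₀/(k_a−k_d) = 0.425×7.17/(0.863−0.425) = 3.047/0.4380 = 6.957 mg/L.
e^(−k_d t) = e^(−0.425×1.068) = 0.6352; e^(−k_a t) = e^(−0.863×1.068) = 0.3979.
D = 6.957 × (0.6352 − 0.3979) + 1.59 × 0.3979 = 1.651 + 0.6327 = 2.284 mg/L.

D ≈ 2.28 mg/L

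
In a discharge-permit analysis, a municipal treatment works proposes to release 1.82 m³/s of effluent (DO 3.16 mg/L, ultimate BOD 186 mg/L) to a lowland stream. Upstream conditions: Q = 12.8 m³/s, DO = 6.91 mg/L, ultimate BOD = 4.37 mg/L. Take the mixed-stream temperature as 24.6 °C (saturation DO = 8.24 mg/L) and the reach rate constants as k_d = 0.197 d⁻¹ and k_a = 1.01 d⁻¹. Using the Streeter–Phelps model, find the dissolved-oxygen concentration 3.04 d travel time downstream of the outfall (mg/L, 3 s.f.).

DO ≈ 4.87 mg/L

Mixed DO = (12.8×6.91 + 1.82×3.16)/(12.8+1.82) = 94.20/14.62 = 6.443 mg/L.
Mixed L₀ = (12.8×4.37 + 1.82×186)/(14.62) = 394.5/14.62 = 26.98 mg/L.
Initial deficit D₀ = C_s − DO₀ = 8.24 − 6.443 = 1.797 mg/L.
D(3.04) = [0.197×26.98/(1.01−0.197)](e^(−0.197×3.04) − e^(−1.01×3.04)) + 1.797 e^(−1.01×3.04)
= 6.538 × (0.5494 − 0.04640) + 1.797 × 0.04640 = 3.372 mg/L.
DO = 8.24 − 3.372 = 4.868 mg/L.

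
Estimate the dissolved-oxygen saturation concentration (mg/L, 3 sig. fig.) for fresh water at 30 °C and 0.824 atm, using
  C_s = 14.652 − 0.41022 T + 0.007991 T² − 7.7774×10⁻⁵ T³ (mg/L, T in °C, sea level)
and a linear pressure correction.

C_s ≈ 6.13 mg/L

At sea level: C_s = 14.652 − 0.41022×30 + 0.007991×30² − 7.7774×10⁻⁵×30³ = 7.437 mg/L.
Pressure correction: C_s' = 7.437 × 0.824 = 6.128 mg/L.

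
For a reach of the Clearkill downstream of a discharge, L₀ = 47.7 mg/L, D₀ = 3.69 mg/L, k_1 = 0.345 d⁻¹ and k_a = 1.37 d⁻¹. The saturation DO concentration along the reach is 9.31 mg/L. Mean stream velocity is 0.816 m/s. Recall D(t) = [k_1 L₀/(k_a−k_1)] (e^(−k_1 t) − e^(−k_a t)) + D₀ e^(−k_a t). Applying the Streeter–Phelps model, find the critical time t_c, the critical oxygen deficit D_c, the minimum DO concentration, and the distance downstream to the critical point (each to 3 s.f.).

t_c = [1/(k_a−k_1)] ln[(k_a/k_1)(1 − D₀(k_a−k_1)/(k_1 L₀))]
= [1/(1.37−0.345)] ln[(1.37/0.345)(1 − 3.69×1.025/(0.345×47.7))]
= (1/1.025) ln[3.971 × 0.7702] = 0.9756 × ln(3.058) = 0.9756 × 1.118 = 1.091 d.
D_c = (k_1/k_a) L₀ e^(−k_1 t_c) = (0.345/1.37) × 47.7 × e^(−0.345×1.091) = 0.2518 × 47.7 × 0.6864 = 8.245 mg/L.
Minimum DO = C_s − D_c = 9.31 − 8.245 = 1.065 mg/L.
x_c = v t_c = 0.816 m/s × 1.091 d × 86400 s/d = 76890 m ≈ 76.9 km.

t_c ≈ 1.09 d; D_c ≈ 8.25 mg/L; min DO ≈ 1.06 mg/L; x_c ≈ 76.9 km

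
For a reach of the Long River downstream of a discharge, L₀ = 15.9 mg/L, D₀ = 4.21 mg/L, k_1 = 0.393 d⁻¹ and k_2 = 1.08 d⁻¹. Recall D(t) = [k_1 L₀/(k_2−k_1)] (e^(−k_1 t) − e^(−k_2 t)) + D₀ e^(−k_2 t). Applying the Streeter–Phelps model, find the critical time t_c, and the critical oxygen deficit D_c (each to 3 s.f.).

t_c = [1/(k_2−k_1)] ln[(k_2/k_1)(1 − D₀(k_2−k_1)/(k_1 L₀))]
= [1/(1.08−0.393)] ln[(1.08/0.393)(1 − 4.21×0.6870/(0.393×15.9))]
= (1/0.6870) ln[2.748 × 0.5371] = 1.456 × ln(1.476) = 1.456 × 0.3894 = 0.5668 d.
D_c = (k_1/k_2) L₀ e^(−k_1 t_c) = (0.393/1.08) × 15.9 × e^(−0.393×0.5668) = 0.3639 × 15.9 × 0.8003 = 4.630 mg/L.

t_c ≈ 0.567 d; D_c ≈ 4.63 mg/L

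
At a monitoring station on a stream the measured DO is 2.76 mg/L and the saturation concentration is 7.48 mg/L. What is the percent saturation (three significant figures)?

36.9 % saturation

% saturation = C/C_s × 100 = 2.76/7.48 × 100 = 36.9 %.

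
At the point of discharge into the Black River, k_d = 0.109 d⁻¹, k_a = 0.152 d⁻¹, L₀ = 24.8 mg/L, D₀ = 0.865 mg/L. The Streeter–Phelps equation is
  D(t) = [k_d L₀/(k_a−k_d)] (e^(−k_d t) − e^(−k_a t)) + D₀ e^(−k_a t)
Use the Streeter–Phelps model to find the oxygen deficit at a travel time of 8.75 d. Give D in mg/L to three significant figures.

D ≈ 7.82 mg/L

k_d L₀/(k_a−k_d) = 0.109×24.8/(0.152−0.109) = 2.703/0.04300 = 62.87 mg/L.
e^(−k_d t) = e^(−0.109×8.750) = 0.3853; e^(−k_a t) = e^(−0.152×8.750) = 0.2645.
D = 62.87 × (0.3853 − 0.2645) + 0.865 × 0.2645 = 7.595 + 0.2288 = 7.824 mg/L.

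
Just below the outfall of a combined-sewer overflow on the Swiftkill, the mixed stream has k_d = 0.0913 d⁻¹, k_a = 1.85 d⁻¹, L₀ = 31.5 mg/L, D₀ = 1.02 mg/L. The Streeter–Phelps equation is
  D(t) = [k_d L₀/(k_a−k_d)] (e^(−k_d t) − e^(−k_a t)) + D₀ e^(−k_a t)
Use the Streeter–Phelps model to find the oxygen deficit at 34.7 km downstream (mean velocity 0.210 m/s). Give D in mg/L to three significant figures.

Travel time t = x/v = 34.7 km / (0.210 m/s) = 34700 m / 0.210 m/s = 165200 s = 1.912 d.
k_d L₀/(k_a−k_d) = 0.0913×31.5/(1.85−0.0913) = 2.876/1.759 = 1.635 mg/L.
e^(−k_d t) = e^(−0.0913×1.912) = 0.8398; e^(−k_a t) = e^(−1.85×1.912) = 0.02907.
D = 1.635 × (0.8398 − 0.02907) + 1.02 × 0.02907 = 1.326 + 0.02965 = 1.355 mg/L.

D ≈ 1.36 mg/L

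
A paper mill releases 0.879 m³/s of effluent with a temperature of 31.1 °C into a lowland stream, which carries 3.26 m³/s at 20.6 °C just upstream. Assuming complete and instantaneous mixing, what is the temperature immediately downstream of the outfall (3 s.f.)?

Flow-weighted mixing: C = (Q_r C_r + Q_w C_w)/(Q_r + Q_w)
= (3.26×20.6 + 0.879×31.1)/(3.26 + 0.879) = 94.49/4.139 = 22.83 °C.

22.8 °C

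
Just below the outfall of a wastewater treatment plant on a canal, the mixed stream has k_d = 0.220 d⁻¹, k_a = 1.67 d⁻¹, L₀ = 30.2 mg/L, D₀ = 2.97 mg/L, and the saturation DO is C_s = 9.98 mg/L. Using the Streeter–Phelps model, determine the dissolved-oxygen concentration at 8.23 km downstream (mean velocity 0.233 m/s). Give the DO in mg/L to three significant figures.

Travel time t = x/v = 8.23 km / (0.233 m/s) = 8230 m / 0.233 m/s = 35320 s = 0.4088 d.
k_d L₀/(k_a−k_d) = 0.220×30.2/(1.67−0.220) = 6.644/1.450 = 4.582 mg/L.
e^(−k_d t) = e^(−0.220×0.4088) = 0.9140; e^(−k_a t) = e^(−1.67×0.4088) = 0.5052.
D = 4.582 × (0.9140 − 0.5052) + 2.97 × 0.5052 = 1.873 + 1.501 = 3.373 mg/L.
DO = C_s − D = 9.98 − 3.373 = 6.607 mg/L.

DO ≈ 6.61 mg/L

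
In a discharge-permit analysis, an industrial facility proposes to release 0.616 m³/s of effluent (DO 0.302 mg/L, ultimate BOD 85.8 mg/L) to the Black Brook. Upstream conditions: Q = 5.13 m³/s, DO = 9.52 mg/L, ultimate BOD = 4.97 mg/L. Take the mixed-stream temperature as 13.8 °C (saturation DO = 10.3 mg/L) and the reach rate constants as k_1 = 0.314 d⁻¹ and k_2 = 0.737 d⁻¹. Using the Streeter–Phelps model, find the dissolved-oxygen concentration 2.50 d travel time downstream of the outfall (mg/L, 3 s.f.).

Mixed DO = (5.13×9.52 + 0.616×0.302)/(5.13+0.616) = 49.02/5.746 = 8.532 mg/L.
Mixed L₀ = (5.13×4.97 + 0.616×85.8)/(5.746) = 78.35/5.746 = 13.64 mg/L.
Initial deficit D₀ = C_s − DO₀ = 10.3 − 8.532 = 1.768 mg/L.
D(2.50) = [0.314×13.64/(0.737−0.314)](e^(−0.314×2.50) − e^(−0.737×2.50)) + 1.768 e^(−0.737×2.50)
= 10.12 × (0.4561 − 0.1584) + 1.768 × 0.1584 = 3.293 mg/L.
DO = 10.3 − 3.293 = 7.007 mg/L.

DO ≈ 7.01 mg/L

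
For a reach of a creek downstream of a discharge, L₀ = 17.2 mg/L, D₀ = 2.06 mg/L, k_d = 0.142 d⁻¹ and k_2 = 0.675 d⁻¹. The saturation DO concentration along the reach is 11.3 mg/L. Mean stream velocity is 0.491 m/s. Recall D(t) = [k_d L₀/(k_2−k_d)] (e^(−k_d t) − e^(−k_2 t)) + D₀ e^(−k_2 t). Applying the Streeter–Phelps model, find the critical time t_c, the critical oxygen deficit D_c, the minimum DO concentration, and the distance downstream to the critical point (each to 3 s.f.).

At the critical point dD/dt = 0, so k_d L₀ e^(−k_d t) = k_2 D. Substituting D(t) from the Streeter–Phelps equation and solving for t gives
t_c = ln[(k_2/k_d)(1 − D₀(k_2−k_d)/(k_d L₀))] / (k_2−k_d).
Here k_2−k_d = 0.5330 d⁻¹ and 1 − D₀(k_2−k_d)/(k_d L₀) = 1 − 2.06×0.5330/(0.142×17.2) = 0.5505, so
t_c = ln(4.754 × 0.5505) / 0.5330 = 0.9619 / 0.5330 = 1.805 d.
D_c = (k_d/k_2) L₀ e^(−k_d t_c) = (0.142/0.675) × 17.2 × e^(−0.142×1.805) = 0.2104 × 17.2 × 0.7739 = 2.800 mg/L.
Minimum DO = C_s − D_c = 11.3 − 2.800 = 8.500 mg/L.
x_c = v t_c = 0.491 m/s × 1.805 d × 86400 s/d = 76560 m ≈ 76.6 km.

t_c ≈ 1.80 d; D_c ≈ 2.80 mg/L; min DO ≈ 8.50 mg/L; x_c ≈ 76.6 km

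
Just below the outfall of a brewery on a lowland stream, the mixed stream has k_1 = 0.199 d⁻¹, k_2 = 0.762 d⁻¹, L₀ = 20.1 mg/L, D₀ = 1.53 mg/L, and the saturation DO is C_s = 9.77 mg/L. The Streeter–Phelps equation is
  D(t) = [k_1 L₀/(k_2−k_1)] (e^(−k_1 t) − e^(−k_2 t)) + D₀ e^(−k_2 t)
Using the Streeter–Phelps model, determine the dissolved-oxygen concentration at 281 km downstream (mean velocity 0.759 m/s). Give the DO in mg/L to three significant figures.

Travel time t = x/v = 281 km / (0.759 m/s) = 281000 m / 0.759 m/s = 370200 s = 4.285 d.
k_1 L₀/(k_2−k_1) = 0.199×20.1/(0.762−0.199) = 4.000/0.5630 = 7.105 mg/L.
e^(−k_1 t) = e^(−0.199×4.285) = 0.4263; e^(−k_2 t) = e^(−0.762×4.285) = 0.03819.
D = 7.105 × (0.4263 − 0.03819) + 1.53 × 0.03819 = 2.757 + 0.05843 = 2.815 mg/L.
DO = C_s − D = 9.77 − 2.815 = 6.955 mg/L.

DO ≈ 6.95 mg/L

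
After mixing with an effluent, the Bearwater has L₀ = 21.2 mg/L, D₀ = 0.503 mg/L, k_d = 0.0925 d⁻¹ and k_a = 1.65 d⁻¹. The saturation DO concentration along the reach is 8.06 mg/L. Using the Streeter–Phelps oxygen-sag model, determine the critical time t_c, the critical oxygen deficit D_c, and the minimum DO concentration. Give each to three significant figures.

t_c ≈ 1.52 d; D_c ≈ 1.03 mg/L; min DO ≈ 7.03 mg/L

t_c = [1/(k_a−k_d)] ln[(k_a/k_d)(1 − D₀(k_a−k_d)/(k_d L₀))]
= [1/(1.65−0.0925)] ln[(1.65/0.0925)(1 − 0.503×1.557/(0.0925×21.2))]
= (1/1.557) ln[17.84 × 0.6005] = 0.6421 × ln(10.71) = 0.6421 × 2.371 = 1.523 d.
L(t_c) = L₀ e^(−k_d t_c) = 21.2 × 0.8686 = 18.42 mg/L, and at the critical point k_a D_c = k_d L, so D_c = (0.0925/1.65) × 18.42 = 1.032 mg/L.
Minimum DO = C_s − D_c = 8.06 − 1.032 = 7.028 mg/L.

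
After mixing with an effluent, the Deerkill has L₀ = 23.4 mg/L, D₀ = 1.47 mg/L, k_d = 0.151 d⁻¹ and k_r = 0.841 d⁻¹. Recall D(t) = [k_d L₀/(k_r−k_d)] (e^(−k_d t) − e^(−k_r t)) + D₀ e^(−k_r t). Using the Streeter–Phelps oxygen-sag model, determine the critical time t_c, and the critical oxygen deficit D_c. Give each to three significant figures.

With k_r/k_d = 5.570 and 1 − D₀(k_r−k_d)/(k_d L₀) = 0.7129,
t_c = ln(5.570 × 0.7129) / (0.841 − 0.151) = ln(3.971) / 0.6900 = 1.379/0.6900 = 1.998 d.
L(t_c) = L₀ e^(−k_d t_c) = 23.4 × 0.7395 = 17.30 mg/L, and at the critical point k_r D_c = k_d L, so D_c = (0.151/0.841) × 17.30 = 3.107 mg/L.

t_c ≈ 2.00 d; D_c ≈ 3.11 mg/L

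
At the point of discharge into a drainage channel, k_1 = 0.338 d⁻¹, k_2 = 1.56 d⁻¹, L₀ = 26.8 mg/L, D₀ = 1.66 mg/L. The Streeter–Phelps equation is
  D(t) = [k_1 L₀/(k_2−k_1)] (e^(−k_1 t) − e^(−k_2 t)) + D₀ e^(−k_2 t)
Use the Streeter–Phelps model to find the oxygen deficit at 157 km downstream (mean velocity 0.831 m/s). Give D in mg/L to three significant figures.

D ≈ 3.35 mg/L

Travel time t = x/v = 157 km / (0.831 m/s) = 157000 m / 0.831 m/s = 188900 s = 2.187 d.
k_1 L₀/(k_2−k_1) = 0.338×26.8/(1.56−0.338) = 9.058/1.222 = 7.413 mg/L.
e^(−k_1 t) = e^(−0.338×2.187) = 0.4775; e^(−k_2 t) = e^(−1.56×2.187) = 0.03300.
D = 7.413 × (0.4775 − 0.03300) + 1.66 × 0.03300 = 3.295 + 0.05478 = 3.350 mg/L.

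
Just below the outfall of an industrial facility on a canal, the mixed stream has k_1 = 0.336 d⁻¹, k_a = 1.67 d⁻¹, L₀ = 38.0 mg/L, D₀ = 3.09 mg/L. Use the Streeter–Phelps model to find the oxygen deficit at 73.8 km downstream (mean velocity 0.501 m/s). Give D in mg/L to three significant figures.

D ≈ 5.02 mg/L

Travel time t = x/v = 73.8 km / (0.501 m/s) = 73800 m / 0.501 m/s = 147300 s = 1.705 d.
k_1 L₀/(k_a−k_1) = 0.336×38.0/(1.67−0.336) = 12.77/1.334 = 9.571 mg/L.
e^(−k_1 t) = e^(−0.336×1.705) = 0.5639; e^(−k_a t) = e^(−1.67×1.705) = 0.05801.
D = 9.571 × (0.5639 − 0.05801) + 3.09 × 0.05801 = 4.842 + 0.1792 = 5.021 mg/L.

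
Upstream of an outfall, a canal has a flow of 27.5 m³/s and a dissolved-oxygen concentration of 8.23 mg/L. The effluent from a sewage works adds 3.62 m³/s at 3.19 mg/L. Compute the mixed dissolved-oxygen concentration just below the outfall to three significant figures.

Flow-weighted mixing: C = (Q_r C_r + Q_w C_w)/(Q_r + Q_w)
= (27.5×8.23 + 3.62×3.19)/(27.5 + 3.62) = 237.9/31.12 = 7.644 mg/L.

7.64 mg/L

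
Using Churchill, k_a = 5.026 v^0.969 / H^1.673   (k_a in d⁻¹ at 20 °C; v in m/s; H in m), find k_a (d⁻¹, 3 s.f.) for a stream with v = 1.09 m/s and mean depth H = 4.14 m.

k_a = 5.026 × 1.09^0.969 / 4.14^1.673 = 5.026 × 1.087 / 10.77 = 0.5073 d⁻¹.

k_a ≈ 0.507 d⁻¹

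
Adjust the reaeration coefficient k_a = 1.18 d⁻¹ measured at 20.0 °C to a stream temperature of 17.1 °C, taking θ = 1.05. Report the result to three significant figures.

k_a(T₂) = k_a(T₁) · θ^(T₂−T₁) = 1.18 × 1.05^(17.1−20.0)
= 1.18 × 1.05^-2.90 = 1.18 × 0.8681 = 1.024 d⁻¹.

k_a ≈ 1.02 d⁻¹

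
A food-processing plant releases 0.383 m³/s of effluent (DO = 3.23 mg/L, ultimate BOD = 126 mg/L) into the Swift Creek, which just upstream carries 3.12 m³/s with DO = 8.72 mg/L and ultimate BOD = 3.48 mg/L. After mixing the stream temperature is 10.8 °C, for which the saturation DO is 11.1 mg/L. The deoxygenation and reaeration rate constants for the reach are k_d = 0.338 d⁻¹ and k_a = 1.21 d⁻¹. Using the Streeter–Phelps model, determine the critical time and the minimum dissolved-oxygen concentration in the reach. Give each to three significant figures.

t_c ≈ 0.765 d; minimum DO ≈ 7.46 mg/L

Mixed DO = (3.12×8.72 + 0.383×3.23)/(3.12+0.383) = 28.44/3.503 = 8.120 mg/L.
Mixed L₀ = (3.12×3.48 + 0.383×126)/(3.503) = 59.12/3.503 = 16.88 mg/L.
Initial deficit D₀ = C_s − DO₀ = 11.1 − 8.120 = 2.980 mg/L.
t_c = (1/0.8720) ln[(1.21/0.338)(1 − 2.980×0.8720/(0.338×16.88))] = 1.147 × ln(1.949) = 0.7652 d.
D_c = (0.338/1.21) × 16.88 × e^(−0.338×0.7652) = 0.2793 × 16.88 × 0.7721 = 3.640 mg/L.
Minimum DO = 11.1 − 3.640 = 7.460 mg/L.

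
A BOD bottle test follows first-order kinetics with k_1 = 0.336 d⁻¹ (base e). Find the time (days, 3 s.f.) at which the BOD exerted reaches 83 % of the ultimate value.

t ≈ 5.27 d

y/L₀ = 1 − e^(−k_1 t) = 0.83 ⇒ e^(−k_1 t) = 0.170
t = −ln(0.170) / 0.336 = 1.772 / 0.336 = 5.274 d.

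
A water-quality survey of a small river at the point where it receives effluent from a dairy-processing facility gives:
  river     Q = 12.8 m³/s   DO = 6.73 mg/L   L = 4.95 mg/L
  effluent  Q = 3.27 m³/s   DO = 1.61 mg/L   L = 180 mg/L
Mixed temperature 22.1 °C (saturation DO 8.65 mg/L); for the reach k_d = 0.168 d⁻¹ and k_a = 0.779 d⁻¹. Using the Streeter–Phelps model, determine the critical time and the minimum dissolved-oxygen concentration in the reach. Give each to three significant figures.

t_c ≈ 2.01 d; minimum DO ≈ 2.40 mg/L

Mixed DO = (12.8×6.73 + 3.27×1.61)/(12.8+3.27) = 91.41/16.07 = 5.688 mg/L.
Mixed L₀ = (12.8×4.95 + 3.27×180)/(16.07) = 652.0/16.07 = 40.57 mg/L.
Initial deficit D₀ = C_s − DO₀ = 8.65 − 5.688 = 2.962 mg/L.
t_c = (1/0.6110) ln[(0.779/0.168)(1 − 2.962×0.6110/(0.168×40.57))] = 1.637 × ln(3.406) = 2.006 d.
D_c = (0.168/0.779) × 40.57 × e^(−0.168×2.006) = 0.2157 × 40.57 × 0.7139 = 6.247 mg/L.
Minimum DO = 8.65 − 6.247 = 2.403 mg/L.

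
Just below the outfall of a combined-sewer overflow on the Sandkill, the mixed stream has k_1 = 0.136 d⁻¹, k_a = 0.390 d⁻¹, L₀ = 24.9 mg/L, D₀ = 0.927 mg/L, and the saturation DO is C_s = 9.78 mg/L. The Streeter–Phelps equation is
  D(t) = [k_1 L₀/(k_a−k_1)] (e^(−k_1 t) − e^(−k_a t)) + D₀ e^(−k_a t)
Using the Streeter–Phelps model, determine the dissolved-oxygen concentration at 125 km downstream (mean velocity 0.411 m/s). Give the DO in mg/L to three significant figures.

DO ≈ 4.66 mg/L

Travel time t = x/v = 125 km / (0.411 m/s) = 125000 m / 0.411 m/s = 304100 s = 3.520 d.
k_1 L₀/(k_a−k_1) = 0.136×24.9/(0.390−0.136) = 3.386/0.2540 = 13.33 mg/L.
e^(−k_1 t) = e^(−0.136×3.520) = 0.6196; e^(−k_a t) = e^(−0.390×3.520) = 0.2534.
D = 13.33 × (0.6196 − 0.2534) + 0.927 × 0.2534 = 4.882 + 0.2349 = 5.117 mg/L.
DO = C_s − D = 9.78 − 5.117 = 4.663 mg/L.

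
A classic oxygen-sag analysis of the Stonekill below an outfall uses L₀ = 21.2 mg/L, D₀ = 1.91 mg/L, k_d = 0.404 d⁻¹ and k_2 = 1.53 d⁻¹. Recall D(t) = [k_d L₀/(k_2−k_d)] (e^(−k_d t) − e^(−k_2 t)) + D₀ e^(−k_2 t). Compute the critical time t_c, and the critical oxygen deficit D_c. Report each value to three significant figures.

t_c ≈ 0.926 d; D_c ≈ 3.85 mg/L

t_c = [1/(k_2−k_d)] ln[(k_2/k_d)(1 − D₀(k_2−k_d)/(k_d L₀))]
= [1/(1.53−0.404)] ln[(1.53/0.404)(1 − 1.91×1.126/(0.404×21.2))]
= (1/1.126) ln[3.787 × 0.7489] = 0.8881 × ln(2.836) = 0.8881 × 1.042 = 0.9258 d.
D_c = (k_d/k_2) L₀ e^(−k_d t_c) = (0.404/1.53) × 21.2 × e^(−0.404×0.9258) = 0.2641 × 21.2 × 0.6880 = 3.851 mg/L.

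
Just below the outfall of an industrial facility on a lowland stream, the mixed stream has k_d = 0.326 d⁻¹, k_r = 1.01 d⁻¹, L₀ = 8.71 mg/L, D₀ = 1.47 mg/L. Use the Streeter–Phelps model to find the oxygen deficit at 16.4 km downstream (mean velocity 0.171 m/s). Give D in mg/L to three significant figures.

Travel time t = x/v = 16.4 km / (0.171 m/s) = 16400 m / 0.171 m/s = 95910 s = 1.110 d.
k_d L₀/(k_r−k_d) = 0.326×8.71/(1.01−0.326) = 2.839/0.6840 = 4.151 mg/L.
e^(−k_d t) = e^(−0.326×1.110) = 0.6964; e^(−k_r t) = e^(−1.01×1.110) = 0.3259.
D = 4.151 × (0.6964 − 0.3259) + 1.47 × 0.3259 = 1.538 + 0.4791 = 2.017 mg/L.

D ≈ 2.02 mg/L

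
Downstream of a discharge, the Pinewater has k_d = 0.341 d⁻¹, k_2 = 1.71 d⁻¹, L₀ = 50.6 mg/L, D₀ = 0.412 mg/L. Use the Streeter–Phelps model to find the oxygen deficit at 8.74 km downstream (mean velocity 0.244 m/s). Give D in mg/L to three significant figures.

D ≈ 4.94 mg/L

Travel time t = x/v = 8.74 km / (0.244 m/s) = 8740 m / 0.244 m/s = 35820 s = 0.4146 d.
k_d L₀/(k_2−k_d) = 0.341×50.6/(1.71−0.341) = 17.25/1.369 = 12.60 mg/L.
e^(−k_d t) = e^(−0.341×0.4146) = 0.8682; e^(−k_2 t) = e^(−1.71×0.4146) = 0.4922.
D = 12.60 × (0.8682 − 0.4922) + 0.412 × 0.4922 = 4.739 + 0.2028 = 4.942 mg/L.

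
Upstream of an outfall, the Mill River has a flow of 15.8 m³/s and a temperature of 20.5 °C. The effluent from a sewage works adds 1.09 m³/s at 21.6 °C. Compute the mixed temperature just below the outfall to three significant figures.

20.6 °C

Flow-weighted mixing: C = (Q_r C_r + Q_w C_w)/(Q_r + Q_w)
= (15.8×20.5 + 1.09×21.6)/(15.8 + 1.09) = 347.4/16.89 = 20.57 °C.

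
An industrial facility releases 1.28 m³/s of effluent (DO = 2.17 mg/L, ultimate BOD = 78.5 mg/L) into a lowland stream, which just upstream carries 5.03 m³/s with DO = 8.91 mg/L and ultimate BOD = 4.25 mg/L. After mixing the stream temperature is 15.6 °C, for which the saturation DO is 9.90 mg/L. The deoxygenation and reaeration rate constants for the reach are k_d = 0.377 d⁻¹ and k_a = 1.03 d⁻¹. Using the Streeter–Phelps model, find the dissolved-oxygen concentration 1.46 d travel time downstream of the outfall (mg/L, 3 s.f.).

DO ≈ 5.42 mg/L

Mixed DO = (5.03×8.91 + 1.28×2.17)/(5.03+1.28) = 47.59/6.310 = 7.543 mg/L.
Mixed L₀ = (5.03×4.25 + 1.28×78.5)/(6.310) = 121.9/6.310 = 19.31 mg/L.
Initial deficit D₀ = C_s − DO₀ = 9.90 − 7.543 = 2.357 mg/L.
D(1.46) = [0.377×19.31/(1.03−0.377)](e^(−0.377×1.46) − e^(−1.03×1.46)) + 2.357 e^(−1.03×1.46)
= 11.15 × (0.5767 − 0.2223) + 2.357 × 0.2223 = 4.476 mg/L.
DO = 9.90 − 4.476 = 5.424 mg/L.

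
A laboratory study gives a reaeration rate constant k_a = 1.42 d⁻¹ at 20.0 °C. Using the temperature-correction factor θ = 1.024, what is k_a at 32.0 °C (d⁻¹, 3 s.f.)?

k_a(T₂) = k_a(T₁) · θ^(T₂−T₁) = 1.42 × 1.024^(32.0−20.0)
= 1.42 × 1.024^12.0 = 1.42 × 1.329 = 1.888 d⁻¹.

k_a ≈ 1.89 d⁻¹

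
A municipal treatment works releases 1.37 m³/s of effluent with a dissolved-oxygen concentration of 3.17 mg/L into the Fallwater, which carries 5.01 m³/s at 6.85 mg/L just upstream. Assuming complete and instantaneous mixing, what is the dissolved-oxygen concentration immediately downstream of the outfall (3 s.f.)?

Flow-weighted mixing: C = (Q_r C_r + Q_w C_w)/(Q_r + Q_w)
= (5.01×6.85 + 1.37×3.17)/(5.01 + 1.37) = 38.66/6.380 = 6.060 mg/L.

6.06 mg/L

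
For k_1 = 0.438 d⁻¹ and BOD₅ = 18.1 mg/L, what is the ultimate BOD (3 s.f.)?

L₀ ≈ 20.4 mg/L

BOD₅ = L₀(1 − e^(−5k_1)) ⇒ L₀ = BOD₅ / (1 − e^(−5×0.438))
= 18.1 / (1 − 0.1119) = 18.1 / 0.8881 = 20.38 mg/L.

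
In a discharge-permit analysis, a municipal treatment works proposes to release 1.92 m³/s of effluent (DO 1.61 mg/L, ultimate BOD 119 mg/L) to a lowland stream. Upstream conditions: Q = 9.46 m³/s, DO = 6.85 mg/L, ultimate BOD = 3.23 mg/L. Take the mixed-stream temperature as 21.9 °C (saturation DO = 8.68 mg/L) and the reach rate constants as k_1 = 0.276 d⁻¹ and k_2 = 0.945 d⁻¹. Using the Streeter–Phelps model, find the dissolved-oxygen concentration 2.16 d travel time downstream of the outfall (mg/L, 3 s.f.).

Mixed DO = (9.46×6.85 + 1.92×1.61)/(9.46+1.92) = 67.89/11.38 = 5.966 mg/L.
Mixed L₀ = (9.46×3.23 + 1.92×119)/(11.38) = 259.0/11.38 = 22.76 mg/L.
Initial deficit D₀ = C_s − DO₀ = 8.68 − 5.966 = 2.714 mg/L.
D(2.16) = [0.276×22.76/(0.945−0.276)](e^(−0.276×2.16) − e^(−0.945×2.16)) + 2.714 e^(−0.945×2.16)
= 9.391 × (0.5509 − 0.1299) + 2.714 × 0.1299 = 4.306 mg/L.
DO = 8.68 − 4.306 = 4.374 mg/L.

DO ≈ 4.37 mg/L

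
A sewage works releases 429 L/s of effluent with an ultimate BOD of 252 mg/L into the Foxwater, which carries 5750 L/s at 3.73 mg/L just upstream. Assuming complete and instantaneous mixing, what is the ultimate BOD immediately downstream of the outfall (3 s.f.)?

Flow-weighted mixing: C = (Q_r C_r + Q_w C_w)/(Q_r + Q_w)
= (5750×3.73 + 429×252)/(5750 + 429) = 129600/6179 = 20.97 mg/L.

21.0 mg/L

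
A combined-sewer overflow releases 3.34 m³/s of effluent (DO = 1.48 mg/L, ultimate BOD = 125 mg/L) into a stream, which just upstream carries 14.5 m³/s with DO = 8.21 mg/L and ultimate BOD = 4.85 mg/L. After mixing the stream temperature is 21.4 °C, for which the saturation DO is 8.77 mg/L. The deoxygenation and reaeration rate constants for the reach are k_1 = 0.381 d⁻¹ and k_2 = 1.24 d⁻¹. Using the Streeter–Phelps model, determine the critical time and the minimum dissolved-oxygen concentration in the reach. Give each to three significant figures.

Mixed DO = (14.5×8.21 + 3.34×1.48)/(14.5+3.34) = 124.0/17.84 = 6.950 mg/L.
Mixed L₀ = (14.5×4.85 + 3.34×125)/(17.84) = 487.8/17.84 = 27.34 mg/L.
Initial deficit D₀ = C_s − DO₀ = 8.77 − 6.950 = 1.820 mg/L.
t_c = (1/0.8590) ln[(1.24/0.381)(1 − 1.820×0.8590/(0.381×27.34))] = 1.164 × ln(2.766) = 1.184 d.
D_c = (0.381/1.24) × 27.34 × e^(−0.381×1.184) = 0.3073 × 27.34 × 0.6368 = 5.350 mg/L.
Minimum DO = 8.77 − 5.350 = 3.420 mg/L.

t_c ≈ 1.18 d; minimum DO ≈ 3.42 mg/L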